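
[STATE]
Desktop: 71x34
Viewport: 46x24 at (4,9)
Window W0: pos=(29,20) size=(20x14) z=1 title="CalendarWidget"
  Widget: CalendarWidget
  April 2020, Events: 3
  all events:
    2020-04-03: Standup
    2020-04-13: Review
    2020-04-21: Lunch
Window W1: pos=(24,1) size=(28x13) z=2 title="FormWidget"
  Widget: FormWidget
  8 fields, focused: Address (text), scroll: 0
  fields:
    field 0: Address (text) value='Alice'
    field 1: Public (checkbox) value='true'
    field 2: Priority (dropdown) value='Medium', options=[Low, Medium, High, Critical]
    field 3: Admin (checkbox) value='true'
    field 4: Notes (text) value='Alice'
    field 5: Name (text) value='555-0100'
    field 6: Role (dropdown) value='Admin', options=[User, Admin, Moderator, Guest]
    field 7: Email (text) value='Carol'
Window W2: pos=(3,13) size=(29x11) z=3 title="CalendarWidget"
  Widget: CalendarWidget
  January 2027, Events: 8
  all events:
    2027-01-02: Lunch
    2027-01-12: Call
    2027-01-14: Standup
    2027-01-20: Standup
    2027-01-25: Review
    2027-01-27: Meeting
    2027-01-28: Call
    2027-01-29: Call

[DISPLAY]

                    ┃  Name:       [555-0100  
                    ┃  Role:       [Admin    ▼
                    ┃  Email:      [Carol     
                    ┃                         
━━━━━━━━━━━━━━━━━━━━━━━━━━━┓━━━━━━━━━━━━━━━━━━
 CalendarWidget            ┃                  
───────────────────────────┨                  
        January 2027       ┃                  
Mo Tu We Th Fr Sa Su       ┃                  
             1  2*  3      ┃                  
 4  5  6  7  8  9 10       ┃                  
11 12* 13 14* 15 16 17     ┃━━━━━━━━━━━━━━━━┓ 
18 19 20* 21 22 23 24      ┃alendarWidget   ┃ 
25* 26 27* 28* 29* 30 31   ┃────────────────┨ 
━━━━━━━━━━━━━━━━━━━━━━━━━━━┛  April 2020    ┃ 
                         ┃Mo Tu We Th Fr Sa ┃ 
                         ┃       1  2  3*  4┃ 
                         ┃ 6  7  8  9 10 11 ┃ 
                         ┃13* 14 15 16 17 18┃ 
                         ┃20 21* 22 23 24 25┃ 
                         ┃27 28 29 30       ┃ 
                         ┃                  ┃ 
                         ┃                  ┃ 
                         ┃                  ┃ 


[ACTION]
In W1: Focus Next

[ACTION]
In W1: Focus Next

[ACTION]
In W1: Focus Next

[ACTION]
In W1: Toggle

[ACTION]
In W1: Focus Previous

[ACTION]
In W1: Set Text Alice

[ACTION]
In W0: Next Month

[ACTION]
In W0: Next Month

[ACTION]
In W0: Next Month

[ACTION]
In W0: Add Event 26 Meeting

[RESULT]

                    ┃  Name:       [555-0100  
                    ┃  Role:       [Admin    ▼
                    ┃  Email:      [Carol     
                    ┃                         
━━━━━━━━━━━━━━━━━━━━━━━━━━━┓━━━━━━━━━━━━━━━━━━
 CalendarWidget            ┃                  
───────────────────────────┨                  
        January 2027       ┃                  
Mo Tu We Th Fr Sa Su       ┃                  
             1  2*  3      ┃                  
 4  5  6  7  8  9 10       ┃                  
11 12* 13 14* 15 16 17     ┃━━━━━━━━━━━━━━━━┓ 
18 19 20* 21 22 23 24      ┃alendarWidget   ┃ 
25* 26 27* 28* 29* 30 31   ┃────────────────┨ 
━━━━━━━━━━━━━━━━━━━━━━━━━━━┛  July 2020     ┃ 
                         ┃Mo Tu We Th Fr Sa ┃ 
                         ┃       1  2  3  4 ┃ 
                         ┃ 6  7  8  9 10 11 ┃ 
                         ┃13 14 15 16 17 18 ┃ 
                         ┃20 21 22 23 24 25 ┃ 
                         ┃27 28 29 30 31    ┃ 
                         ┃                  ┃ 
                         ┃                  ┃ 
                         ┃                  ┃ 


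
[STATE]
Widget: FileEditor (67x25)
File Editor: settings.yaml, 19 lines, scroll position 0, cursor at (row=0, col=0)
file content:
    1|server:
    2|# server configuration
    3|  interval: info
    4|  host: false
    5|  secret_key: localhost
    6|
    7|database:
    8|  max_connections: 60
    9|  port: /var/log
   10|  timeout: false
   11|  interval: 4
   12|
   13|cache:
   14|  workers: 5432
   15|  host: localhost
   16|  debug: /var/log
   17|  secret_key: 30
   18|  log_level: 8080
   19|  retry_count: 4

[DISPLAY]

█erver:                                                           ▲
# server configuration                                            █
  interval: info                                                  ░
  host: false                                                     ░
  secret_key: localhost                                           ░
                                                                  ░
database:                                                         ░
  max_connections: 60                                             ░
  port: /var/log                                                  ░
  timeout: false                                                  ░
  interval: 4                                                     ░
                                                                  ░
cache:                                                            ░
  workers: 5432                                                   ░
  host: localhost                                                 ░
  debug: /var/log                                                 ░
  secret_key: 30                                                  ░
  log_level: 8080                                                 ░
  retry_count: 4                                                  ░
                                                                  ░
                                                                  ░
                                                                  ░
                                                                  ░
                                                                  ░
                                                                  ▼


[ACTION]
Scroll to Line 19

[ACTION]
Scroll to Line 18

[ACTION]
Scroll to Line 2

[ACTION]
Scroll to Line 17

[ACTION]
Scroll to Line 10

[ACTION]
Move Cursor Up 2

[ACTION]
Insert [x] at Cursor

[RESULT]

x█erver:                                                          ▲
# server configuration                                            █
  interval: info                                                  ░
  host: false                                                     ░
  secret_key: localhost                                           ░
                                                                  ░
database:                                                         ░
  max_connections: 60                                             ░
  port: /var/log                                                  ░
  timeout: false                                                  ░
  interval: 4                                                     ░
                                                                  ░
cache:                                                            ░
  workers: 5432                                                   ░
  host: localhost                                                 ░
  debug: /var/log                                                 ░
  secret_key: 30                                                  ░
  log_level: 8080                                                 ░
  retry_count: 4                                                  ░
                                                                  ░
                                                                  ░
                                                                  ░
                                                                  ░
                                                                  ░
                                                                  ▼


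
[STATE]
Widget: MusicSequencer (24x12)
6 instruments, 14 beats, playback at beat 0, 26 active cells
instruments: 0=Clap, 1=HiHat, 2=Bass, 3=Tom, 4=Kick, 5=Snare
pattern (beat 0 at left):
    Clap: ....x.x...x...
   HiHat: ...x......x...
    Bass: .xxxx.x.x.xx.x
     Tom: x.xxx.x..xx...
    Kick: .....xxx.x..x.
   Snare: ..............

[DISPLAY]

      ▼1234567890123    
  Clap····█·█···█···    
 HiHat···█······█···    
  Bass·████·█·█·██·█    
   Tom█·███·█··██···    
  Kick·····███·█··█·    
 Snare··············    
                        
                        
                        
                        
                        


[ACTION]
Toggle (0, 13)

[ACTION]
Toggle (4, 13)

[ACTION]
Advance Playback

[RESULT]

      0▼234567890123    
  Clap····█·█···█··█    
 HiHat···█······█···    
  Bass·████·█·█·██·█    
   Tom█·███·█··██···    
  Kick·····███·█··██    
 Snare··············    
                        
                        
                        
                        
                        


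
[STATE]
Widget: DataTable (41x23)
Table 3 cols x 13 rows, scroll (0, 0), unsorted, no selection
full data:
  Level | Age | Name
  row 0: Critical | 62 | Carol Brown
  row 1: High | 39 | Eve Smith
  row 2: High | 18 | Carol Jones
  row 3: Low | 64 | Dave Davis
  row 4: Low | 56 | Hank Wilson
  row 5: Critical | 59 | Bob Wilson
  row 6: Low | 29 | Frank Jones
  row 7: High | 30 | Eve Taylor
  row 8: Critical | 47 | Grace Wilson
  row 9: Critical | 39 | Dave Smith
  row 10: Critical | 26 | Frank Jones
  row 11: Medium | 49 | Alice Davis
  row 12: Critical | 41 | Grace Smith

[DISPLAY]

Level   │Age│Name                        
────────┼───┼────────────                
Critical│62 │Carol Brown                 
High    │39 │Eve Smith                   
High    │18 │Carol Jones                 
Low     │64 │Dave Davis                  
Low     │56 │Hank Wilson                 
Critical│59 │Bob Wilson                  
Low     │29 │Frank Jones                 
High    │30 │Eve Taylor                  
Critical│47 │Grace Wilson                
Critical│39 │Dave Smith                  
Critical│26 │Frank Jones                 
Medium  │49 │Alice Davis                 
Critical│41 │Grace Smith                 
                                         
                                         
                                         
                                         
                                         
                                         
                                         
                                         


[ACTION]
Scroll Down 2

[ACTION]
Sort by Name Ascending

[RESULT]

Level   │Age│Name       ▲                
────────┼───┼────────────                
Medium  │49 │Alice Davis                 
Critical│59 │Bob Wilson                  
Critical│62 │Carol Brown                 
High    │18 │Carol Jones                 
Low     │64 │Dave Davis                  
Critical│39 │Dave Smith                  
High    │39 │Eve Smith                   
High    │30 │Eve Taylor                  
Low     │29 │Frank Jones                 
Critical│26 │Frank Jones                 
Critical│41 │Grace Smith                 
Critical│47 │Grace Wilson                
Low     │56 │Hank Wilson                 
                                         
                                         
                                         
                                         
                                         
                                         
                                         
                                         


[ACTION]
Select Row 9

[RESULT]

Level   │Age│Name       ▲                
────────┼───┼────────────                
Medium  │49 │Alice Davis                 
Critical│59 │Bob Wilson                  
Critical│62 │Carol Brown                 
High    │18 │Carol Jones                 
Low     │64 │Dave Davis                  
Critical│39 │Dave Smith                  
High    │39 │Eve Smith                   
High    │30 │Eve Taylor                  
Low     │29 │Frank Jones                 
>ritical│26 │Frank Jones                 
Critical│41 │Grace Smith                 
Critical│47 │Grace Wilson                
Low     │56 │Hank Wilson                 
                                         
                                         
                                         
                                         
                                         
                                         
                                         
                                         


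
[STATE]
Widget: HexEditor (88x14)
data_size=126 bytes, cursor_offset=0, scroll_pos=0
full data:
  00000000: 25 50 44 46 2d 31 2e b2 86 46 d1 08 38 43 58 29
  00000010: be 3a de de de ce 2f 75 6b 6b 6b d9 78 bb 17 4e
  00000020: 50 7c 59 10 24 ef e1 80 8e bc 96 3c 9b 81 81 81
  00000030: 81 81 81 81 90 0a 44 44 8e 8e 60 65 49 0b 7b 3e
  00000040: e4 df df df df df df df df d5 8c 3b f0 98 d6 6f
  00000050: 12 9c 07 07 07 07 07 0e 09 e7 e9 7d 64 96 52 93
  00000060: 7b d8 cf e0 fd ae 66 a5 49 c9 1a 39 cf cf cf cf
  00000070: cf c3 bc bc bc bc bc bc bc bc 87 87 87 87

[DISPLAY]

00000000  25 50 44 46 2d 31 2e b2  86 46 d1 08 38 43 58 29  |%PDF-1...F..8CX)|          
00000010  be 3a de de de ce 2f 75  6b 6b 6b d9 78 bb 17 4e  |.:..../ukkk.x..N|          
00000020  50 7c 59 10 24 ef e1 80  8e bc 96 3c 9b 81 81 81  |P|Y.$......<....|          
00000030  81 81 81 81 90 0a 44 44  8e 8e 60 65 49 0b 7b 3e  |......DD..`eI.{>|          
00000040  e4 df df df df df df df  df d5 8c 3b f0 98 d6 6f  |...........;...o|          
00000050  12 9c 07 07 07 07 07 0e  09 e7 e9 7d 64 96 52 93  |...........}d.R.|          
00000060  7b d8 cf e0 fd ae 66 a5  49 c9 1a 39 cf cf cf cf  |{.....f.I..9....|          
00000070  cf c3 bc bc bc bc bc bc  bc bc 87 87 87 87        |..............  |          
                                                                                        
                                                                                        
                                                                                        
                                                                                        
                                                                                        
                                                                                        


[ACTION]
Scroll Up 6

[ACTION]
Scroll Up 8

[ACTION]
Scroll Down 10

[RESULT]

00000070  cf c3 bc bc bc bc bc bc  bc bc 87 87 87 87        |..............  |          
                                                                                        
                                                                                        
                                                                                        
                                                                                        
                                                                                        
                                                                                        
                                                                                        
                                                                                        
                                                                                        
                                                                                        
                                                                                        
                                                                                        
                                                                                        


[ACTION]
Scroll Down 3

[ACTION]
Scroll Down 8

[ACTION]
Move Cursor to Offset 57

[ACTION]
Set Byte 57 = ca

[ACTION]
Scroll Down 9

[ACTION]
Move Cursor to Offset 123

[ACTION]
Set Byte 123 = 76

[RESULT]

00000070  cf c3 bc bc bc bc bc bc  bc bc 87 76 87 87        |...........v..  |          
                                                                                        
                                                                                        
                                                                                        
                                                                                        
                                                                                        
                                                                                        
                                                                                        
                                                                                        
                                                                                        
                                                                                        
                                                                                        
                                                                                        
                                                                                        


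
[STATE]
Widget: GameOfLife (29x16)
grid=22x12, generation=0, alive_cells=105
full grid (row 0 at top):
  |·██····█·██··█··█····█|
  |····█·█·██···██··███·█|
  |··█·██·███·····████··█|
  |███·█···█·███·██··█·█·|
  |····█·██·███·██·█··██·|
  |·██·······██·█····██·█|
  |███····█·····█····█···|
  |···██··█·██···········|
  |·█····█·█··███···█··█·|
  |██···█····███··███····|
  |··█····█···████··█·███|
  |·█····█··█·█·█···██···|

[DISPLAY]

Gen: 0                       
·██····█·██··█··█····█       
····█·█·██···██··███·█       
··█·██·███·····████··█       
███·█···█·███·██··█·█·       
····█·██·███·██·█··██·       
·██·······██·█····██·█       
███····█·····█····█···       
···██··█·██···········       
·█····█·█··███···█··█·       
██···█····███··███····       
··█····█···████··█·███       
·█····█··█·█·█···██···       
                             
                             
                             


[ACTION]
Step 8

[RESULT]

Gen: 8                       
···············█·█····       
················█·█···       
·███·█·········█···█··       
█··██·█·········█···█·       
·██·█··█··········███·       
····█·█······██···█···       
·····█·······█·██·····       
············█····█····       
··············██·████·       
···········██···██···█       
············██·█··████       
············██████·█··       
                             
                             
                             


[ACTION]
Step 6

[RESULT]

Gen: 14                      
·██···················       
█·█···················       
█·····················       
█··█··················       
█···█··············█··       
·██·██···········█··█·       
··█·█·█········█·····█       
·····██········█···█·█       
············█··███··█·       
···········█·█········       
··········█·······██··       
···········█·█····██··       
                             
                             
                             


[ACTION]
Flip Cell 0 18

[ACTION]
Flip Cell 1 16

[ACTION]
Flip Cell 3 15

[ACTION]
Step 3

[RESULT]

Gen: 17                      
·██···················       
█·█···················       
█·····················       
█·····················       
█··███················       
█·█·█·················       
·█·██·█·······█·····██       
·····██·····████······       
···········█··██······       
··········█·········██       
··········█·██······█·       
···········█·······█··       
                             
                             
                             


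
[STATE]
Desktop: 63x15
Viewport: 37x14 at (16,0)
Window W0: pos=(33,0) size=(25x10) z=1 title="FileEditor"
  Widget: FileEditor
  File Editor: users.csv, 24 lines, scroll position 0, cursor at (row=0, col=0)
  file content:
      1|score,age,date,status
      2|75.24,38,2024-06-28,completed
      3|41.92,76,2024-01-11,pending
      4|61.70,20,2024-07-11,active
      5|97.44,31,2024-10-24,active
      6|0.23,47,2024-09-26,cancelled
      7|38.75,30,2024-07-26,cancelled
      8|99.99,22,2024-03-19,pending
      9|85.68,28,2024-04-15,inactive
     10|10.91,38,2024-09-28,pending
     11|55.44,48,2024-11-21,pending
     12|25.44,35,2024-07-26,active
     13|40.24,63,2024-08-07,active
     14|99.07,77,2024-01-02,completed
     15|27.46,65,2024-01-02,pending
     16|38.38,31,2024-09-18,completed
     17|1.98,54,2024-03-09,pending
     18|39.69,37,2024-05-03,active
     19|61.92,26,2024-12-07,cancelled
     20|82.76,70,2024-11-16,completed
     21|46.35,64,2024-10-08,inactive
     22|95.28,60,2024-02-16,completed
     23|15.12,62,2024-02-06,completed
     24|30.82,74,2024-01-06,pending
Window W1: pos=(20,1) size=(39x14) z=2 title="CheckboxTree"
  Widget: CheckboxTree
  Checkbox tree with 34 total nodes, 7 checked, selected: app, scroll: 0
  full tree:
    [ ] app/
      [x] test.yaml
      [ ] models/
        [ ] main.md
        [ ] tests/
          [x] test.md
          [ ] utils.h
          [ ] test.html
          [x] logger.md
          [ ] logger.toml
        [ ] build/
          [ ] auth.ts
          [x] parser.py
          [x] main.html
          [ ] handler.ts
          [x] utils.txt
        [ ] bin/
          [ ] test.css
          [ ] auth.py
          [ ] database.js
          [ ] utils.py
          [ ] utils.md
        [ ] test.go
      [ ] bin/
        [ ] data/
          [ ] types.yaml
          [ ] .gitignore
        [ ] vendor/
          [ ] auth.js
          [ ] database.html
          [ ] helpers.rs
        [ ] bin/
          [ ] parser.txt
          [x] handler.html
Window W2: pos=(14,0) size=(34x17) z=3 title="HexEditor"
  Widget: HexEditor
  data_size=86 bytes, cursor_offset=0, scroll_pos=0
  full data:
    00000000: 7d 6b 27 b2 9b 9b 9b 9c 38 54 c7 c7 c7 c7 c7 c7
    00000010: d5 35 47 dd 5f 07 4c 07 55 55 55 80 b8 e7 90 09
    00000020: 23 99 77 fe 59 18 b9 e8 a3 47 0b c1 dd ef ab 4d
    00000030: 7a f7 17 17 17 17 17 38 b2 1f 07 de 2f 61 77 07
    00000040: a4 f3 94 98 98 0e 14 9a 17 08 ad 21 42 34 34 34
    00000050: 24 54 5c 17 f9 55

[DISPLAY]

━━━━━━━━━━━━━━━━━━━━━━━━━━━━━━━┓━━━━━
HexEditor                      ┃━━━━━
───────────────────────────────┨     
0000000  7D 6b 27 b2 9b 9b 9b 9┃─────
0000010  d5 35 47 dd 5f 07 4c 0┃     
0000020  23 99 77 fe 59 18 b9 e┃     
0000030  7a f7 17 17 17 17 17 3┃     
0000040  a4 f3 94 98 98 0e 14 9┃     
0000050  24 54 5c 17 f9 55     ┃     
                               ┃     
                               ┃     
                               ┃     
                               ┃     
                               ┃     


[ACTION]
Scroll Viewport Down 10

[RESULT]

HexEditor                      ┃━━━━━
───────────────────────────────┨     
0000000  7D 6b 27 b2 9b 9b 9b 9┃─────
0000010  d5 35 47 dd 5f 07 4c 0┃     
0000020  23 99 77 fe 59 18 b9 e┃     
0000030  7a f7 17 17 17 17 17 3┃     
0000040  a4 f3 94 98 98 0e 14 9┃     
0000050  24 54 5c 17 f9 55     ┃     
                               ┃     
                               ┃     
                               ┃     
                               ┃     
                               ┃     
                               ┃━━━━━


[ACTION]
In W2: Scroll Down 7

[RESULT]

HexEditor                      ┃━━━━━
───────────────────────────────┨     
0000050  24 54 5c 17 f9 55     ┃─────
                               ┃     
                               ┃     
                               ┃     
                               ┃     
                               ┃     
                               ┃     
                               ┃     
                               ┃     
                               ┃     
                               ┃     
                               ┃━━━━━


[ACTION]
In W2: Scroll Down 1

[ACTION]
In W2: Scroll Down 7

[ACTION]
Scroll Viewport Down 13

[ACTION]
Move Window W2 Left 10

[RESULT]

                     ┃━━━━━━━━━━━━━━━
─────────────────────┨               
4 54 5c 17 f9 55     ┃───────────────
                     ┃               
                     ┃               
                     ┃               
                     ┃               
                     ┃               
                     ┃d              
                     ┃h              
                     ┃tml            
                     ┃.md            
                     ┃.toml          
                     ┃━━━━━━━━━━━━━━━


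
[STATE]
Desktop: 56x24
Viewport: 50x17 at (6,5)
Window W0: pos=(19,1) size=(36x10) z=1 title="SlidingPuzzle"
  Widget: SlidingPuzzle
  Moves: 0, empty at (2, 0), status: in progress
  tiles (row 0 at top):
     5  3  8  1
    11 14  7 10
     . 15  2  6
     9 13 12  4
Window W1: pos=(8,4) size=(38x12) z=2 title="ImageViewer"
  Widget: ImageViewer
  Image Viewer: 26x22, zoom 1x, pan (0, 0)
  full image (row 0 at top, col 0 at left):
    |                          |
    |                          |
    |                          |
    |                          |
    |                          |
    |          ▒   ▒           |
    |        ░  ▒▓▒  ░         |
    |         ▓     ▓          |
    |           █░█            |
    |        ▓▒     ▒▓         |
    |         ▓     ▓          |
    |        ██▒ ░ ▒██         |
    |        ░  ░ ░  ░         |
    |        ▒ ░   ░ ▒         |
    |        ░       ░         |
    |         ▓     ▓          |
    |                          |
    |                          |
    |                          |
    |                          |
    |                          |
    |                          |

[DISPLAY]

  ┃ ImageViewer                        ┃        ┃ 
  ┠────────────────────────────────────┨        ┃ 
  ┃                                    ┃        ┃ 
  ┃                                    ┃        ┃ 
  ┃                                    ┃        ┃ 
  ┃                                    ┃━━━━━━━━┛ 
  ┃                                    ┃          
  ┃          ▒   ▒                     ┃          
  ┃        ░  ▒▓▒  ░                   ┃          
  ┃         ▓     ▓                    ┃          
  ┗━━━━━━━━━━━━━━━━━━━━━━━━━━━━━━━━━━━━┛          
                                                  
                                                  
                                                  
                                                  
                                                  
                                                  


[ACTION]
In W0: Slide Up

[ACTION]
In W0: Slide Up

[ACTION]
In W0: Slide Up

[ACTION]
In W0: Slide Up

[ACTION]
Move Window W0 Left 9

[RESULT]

  ┃ ImageViewer                        ┃          
  ┠────────────────────────────────────┨          
  ┃                                    ┃          
  ┃                                    ┃          
  ┃                                    ┃          
  ┃                                    ┃          
  ┃                                    ┃          
  ┃          ▒   ▒                     ┃          
  ┃        ░  ▒▓▒  ░                   ┃          
  ┃         ▓     ▓                    ┃          
  ┗━━━━━━━━━━━━━━━━━━━━━━━━━━━━━━━━━━━━┛          
                                                  
                                                  
                                                  
                                                  
                                                  
                                                  


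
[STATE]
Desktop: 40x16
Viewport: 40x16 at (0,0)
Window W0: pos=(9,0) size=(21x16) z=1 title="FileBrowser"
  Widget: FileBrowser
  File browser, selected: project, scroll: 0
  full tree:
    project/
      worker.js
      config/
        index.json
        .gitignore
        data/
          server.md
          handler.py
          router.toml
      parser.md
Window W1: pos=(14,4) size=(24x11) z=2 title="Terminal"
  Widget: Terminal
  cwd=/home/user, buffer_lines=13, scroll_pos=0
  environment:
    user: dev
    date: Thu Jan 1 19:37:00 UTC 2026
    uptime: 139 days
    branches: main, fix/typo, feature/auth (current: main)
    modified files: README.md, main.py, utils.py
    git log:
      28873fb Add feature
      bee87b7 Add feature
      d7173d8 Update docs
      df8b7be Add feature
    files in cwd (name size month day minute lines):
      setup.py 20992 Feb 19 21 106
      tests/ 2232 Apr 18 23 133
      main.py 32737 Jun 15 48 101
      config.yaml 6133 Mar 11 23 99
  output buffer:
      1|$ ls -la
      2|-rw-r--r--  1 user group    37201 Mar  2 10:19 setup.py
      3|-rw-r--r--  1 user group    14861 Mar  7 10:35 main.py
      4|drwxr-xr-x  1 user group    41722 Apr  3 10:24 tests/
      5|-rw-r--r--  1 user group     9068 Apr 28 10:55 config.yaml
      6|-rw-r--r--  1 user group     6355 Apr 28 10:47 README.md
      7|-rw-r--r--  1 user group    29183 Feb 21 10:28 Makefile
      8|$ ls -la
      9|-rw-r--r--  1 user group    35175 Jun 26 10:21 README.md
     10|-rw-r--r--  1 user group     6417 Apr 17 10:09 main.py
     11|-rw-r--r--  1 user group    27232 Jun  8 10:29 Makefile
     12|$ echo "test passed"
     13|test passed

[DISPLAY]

         ┏━━━━━━━━━━━━━━━━━━━┓          
         ┃ FileBrowser       ┃          
         ┠───────────────────┨          
         ┃> [-] project/     ┃          
         ┃    ┏━━━━━━━━━━━━━━━━━━━━━━┓  
         ┃    ┃ Terminal             ┃  
         ┃    ┠──────────────────────┨  
         ┃    ┃$ ls -la              ┃  
         ┃    ┃-rw-r--r--  1 user gro┃  
         ┃    ┃-rw-r--r--  1 user gro┃  
         ┃    ┃drwxr-xr-x  1 user gro┃  
         ┃    ┃-rw-r--r--  1 user gro┃  
         ┃    ┃-rw-r--r--  1 user gro┃  
         ┃    ┃-rw-r--r--  1 user gro┃  
         ┃    ┗━━━━━━━━━━━━━━━━━━━━━━┛  
         ┗━━━━━━━━━━━━━━━━━━━┛          


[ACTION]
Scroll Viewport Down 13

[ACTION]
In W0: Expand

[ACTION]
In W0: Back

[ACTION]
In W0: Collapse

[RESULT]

         ┏━━━━━━━━━━━━━━━━━━━┓          
         ┃ FileBrowser       ┃          
         ┠───────────────────┨          
         ┃> [+] project/     ┃          
         ┃    ┏━━━━━━━━━━━━━━━━━━━━━━┓  
         ┃    ┃ Terminal             ┃  
         ┃    ┠──────────────────────┨  
         ┃    ┃$ ls -la              ┃  
         ┃    ┃-rw-r--r--  1 user gro┃  
         ┃    ┃-rw-r--r--  1 user gro┃  
         ┃    ┃drwxr-xr-x  1 user gro┃  
         ┃    ┃-rw-r--r--  1 user gro┃  
         ┃    ┃-rw-r--r--  1 user gro┃  
         ┃    ┃-rw-r--r--  1 user gro┃  
         ┃    ┗━━━━━━━━━━━━━━━━━━━━━━┛  
         ┗━━━━━━━━━━━━━━━━━━━┛          


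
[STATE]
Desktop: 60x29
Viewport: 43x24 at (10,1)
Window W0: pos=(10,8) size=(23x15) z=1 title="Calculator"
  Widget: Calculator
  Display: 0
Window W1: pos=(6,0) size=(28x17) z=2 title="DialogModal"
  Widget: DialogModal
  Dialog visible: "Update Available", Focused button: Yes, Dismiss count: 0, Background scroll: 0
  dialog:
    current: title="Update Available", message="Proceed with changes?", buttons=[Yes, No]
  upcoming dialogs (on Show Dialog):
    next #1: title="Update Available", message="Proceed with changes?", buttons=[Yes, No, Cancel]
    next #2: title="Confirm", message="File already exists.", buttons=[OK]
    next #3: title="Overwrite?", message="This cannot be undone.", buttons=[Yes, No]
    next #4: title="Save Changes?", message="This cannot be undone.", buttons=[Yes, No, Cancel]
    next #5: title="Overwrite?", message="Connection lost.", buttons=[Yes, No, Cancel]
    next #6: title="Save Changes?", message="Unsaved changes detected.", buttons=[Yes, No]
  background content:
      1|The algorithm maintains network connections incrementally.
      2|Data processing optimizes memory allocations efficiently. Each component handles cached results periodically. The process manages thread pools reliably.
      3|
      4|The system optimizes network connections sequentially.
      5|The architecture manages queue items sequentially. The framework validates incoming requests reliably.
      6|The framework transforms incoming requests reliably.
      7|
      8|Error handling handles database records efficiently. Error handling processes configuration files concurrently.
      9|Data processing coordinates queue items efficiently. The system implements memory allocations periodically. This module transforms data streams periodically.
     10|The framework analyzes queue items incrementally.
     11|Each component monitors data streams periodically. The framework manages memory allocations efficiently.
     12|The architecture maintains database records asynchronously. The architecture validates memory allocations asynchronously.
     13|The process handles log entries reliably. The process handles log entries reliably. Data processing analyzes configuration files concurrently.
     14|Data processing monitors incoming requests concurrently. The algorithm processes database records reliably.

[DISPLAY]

alogModal              ┃                   
───────────────────────┨                   
 algorithm maintains ne┃                   
a processing optimizes ┃                   
                       ┃                   
 system optimizes netwo┃                   
────────────────────┐ q┃                   
  Update Available  │ i┃                   
Proceed with changes│  ┃                   
     [Yes]  No      │at┃                   
────────────────────┘te┃                   
 framework analyzes que┃                   
h component monitors da┃                   
 architecture maintains┃                   
 process handles log en┃                   
━━━━━━━━━━━━━━━━━━━━━━━┛                   
┃│ 1 │ 2 │ 3 │ - │    ┃                    
┃├───┼───┼───┼───┤    ┃                    
┃│ 0 │ . │ = │ + │    ┃                    
┃├───┼───┼───┼───┤    ┃                    
┃│ C │ MC│ MR│ M+│    ┃                    
┗━━━━━━━━━━━━━━━━━━━━━┛                    
                                           
                                           


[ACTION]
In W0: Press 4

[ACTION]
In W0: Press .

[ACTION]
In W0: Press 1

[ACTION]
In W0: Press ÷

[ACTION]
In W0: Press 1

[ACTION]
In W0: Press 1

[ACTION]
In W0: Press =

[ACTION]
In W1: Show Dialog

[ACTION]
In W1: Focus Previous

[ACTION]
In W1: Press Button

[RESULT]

alogModal              ┃                   
───────────────────────┨                   
 algorithm maintains ne┃                   
a processing optimizes ┃                   
                       ┃                   
 system optimizes netwo┃                   
 architecture manages q┃                   
 framework transforms i┃                   
                       ┃                   
or handling handles dat┃                   
a processing coordinate┃                   
 framework analyzes que┃                   
h component monitors da┃                   
 architecture maintains┃                   
 process handles log en┃                   
━━━━━━━━━━━━━━━━━━━━━━━┛                   
┃│ 1 │ 2 │ 3 │ - │    ┃                    
┃├───┼───┼───┼───┤    ┃                    
┃│ 0 │ . │ = │ + │    ┃                    
┃├───┼───┼───┼───┤    ┃                    
┃│ C │ MC│ MR│ M+│    ┃                    
┗━━━━━━━━━━━━━━━━━━━━━┛                    
                                           
                                           
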